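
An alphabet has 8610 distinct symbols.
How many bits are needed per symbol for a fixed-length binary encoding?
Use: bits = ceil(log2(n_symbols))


log2(8610) = 13.0718
Bracket: 2^13 = 8192 < 8610 <= 2^14 = 16384
So ceil(log2(8610)) = 14

bits = ceil(log2(8610)) = ceil(13.0718) = 14 bits


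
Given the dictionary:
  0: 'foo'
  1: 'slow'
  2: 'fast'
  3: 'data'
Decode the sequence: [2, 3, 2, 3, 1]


Look up each index in the dictionary:
  2 -> 'fast'
  3 -> 'data'
  2 -> 'fast'
  3 -> 'data'
  1 -> 'slow'

Decoded: "fast data fast data slow"


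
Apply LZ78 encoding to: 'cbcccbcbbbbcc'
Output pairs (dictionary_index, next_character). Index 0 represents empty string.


LZ78 encoding steps:
Dictionary: {0: ''}
Step 1: w='' (idx 0), next='c' -> output (0, 'c'), add 'c' as idx 1
Step 2: w='' (idx 0), next='b' -> output (0, 'b'), add 'b' as idx 2
Step 3: w='c' (idx 1), next='c' -> output (1, 'c'), add 'cc' as idx 3
Step 4: w='c' (idx 1), next='b' -> output (1, 'b'), add 'cb' as idx 4
Step 5: w='cb' (idx 4), next='b' -> output (4, 'b'), add 'cbb' as idx 5
Step 6: w='b' (idx 2), next='b' -> output (2, 'b'), add 'bb' as idx 6
Step 7: w='cc' (idx 3), end of input -> output (3, '')


Encoded: [(0, 'c'), (0, 'b'), (1, 'c'), (1, 'b'), (4, 'b'), (2, 'b'), (3, '')]


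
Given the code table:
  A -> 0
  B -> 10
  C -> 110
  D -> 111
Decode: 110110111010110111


Decoding:
110 -> C
110 -> C
111 -> D
0 -> A
10 -> B
110 -> C
111 -> D


Result: CCDABCD


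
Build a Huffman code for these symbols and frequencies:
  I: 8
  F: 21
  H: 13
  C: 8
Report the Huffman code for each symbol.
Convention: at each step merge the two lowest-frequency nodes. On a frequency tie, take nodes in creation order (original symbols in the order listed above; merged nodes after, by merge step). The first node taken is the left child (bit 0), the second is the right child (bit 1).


Huffman tree construction:
Step 1: Merge I(8) + C(8) = 16
Step 2: Merge H(13) + (I+C)(16) = 29
Step 3: Merge F(21) + (H+(I+C))(29) = 50
Read each symbol's code off the tree from the root (left child = 0, right child = 1).

Codes:
  I: 110 (length 3)
  F: 0 (length 1)
  H: 10 (length 2)
  C: 111 (length 3)
Average code length: 95/50 = 1.9000 bits/symbol


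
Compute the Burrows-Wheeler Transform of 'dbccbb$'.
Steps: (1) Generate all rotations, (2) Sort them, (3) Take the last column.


Rotations (sorted):
  0: $dbccbb -> last char: b
  1: b$dbccb -> last char: b
  2: bb$dbcc -> last char: c
  3: bccbb$d -> last char: d
  4: cbb$dbc -> last char: c
  5: ccbb$db -> last char: b
  6: dbccbb$ -> last char: $


BWT = bbcdcb$


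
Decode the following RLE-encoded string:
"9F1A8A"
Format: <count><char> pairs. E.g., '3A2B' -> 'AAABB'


Expanding each <count><char> pair:
  9F -> 'FFFFFFFFF'
  1A -> 'A'
  8A -> 'AAAAAAAA'

Decoded = FFFFFFFFFAAAAAAAAA


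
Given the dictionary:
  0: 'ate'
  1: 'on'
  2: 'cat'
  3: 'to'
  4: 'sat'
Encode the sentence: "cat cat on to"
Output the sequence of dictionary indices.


Look up each word in the dictionary:
  'cat' -> 2
  'cat' -> 2
  'on' -> 1
  'to' -> 3

Encoded: [2, 2, 1, 3]


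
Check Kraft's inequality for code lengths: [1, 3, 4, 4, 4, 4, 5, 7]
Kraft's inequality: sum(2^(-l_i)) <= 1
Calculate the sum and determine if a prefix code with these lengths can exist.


Sum = 2^(-1) + 2^(-3) + 2^(-4) + 2^(-4) + 2^(-4) + 2^(-4) + 2^(-5) + 2^(-7)
    = 0.5 + 0.125 + 0.0625 + 0.0625 + 0.0625 + 0.0625 + 0.03125 + 0.0078125
    = 117/128 = 0.9140625
Since 0.9140625 <= 1, Kraft's inequality IS satisfied.
A prefix code with these lengths CAN exist.

Kraft sum = 0.9140625. Satisfied.


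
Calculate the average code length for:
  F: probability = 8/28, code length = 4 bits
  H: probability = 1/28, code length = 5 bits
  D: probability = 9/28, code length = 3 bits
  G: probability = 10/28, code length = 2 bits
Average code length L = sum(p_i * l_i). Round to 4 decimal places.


Weighted contributions p_i * l_i:
  F: (8/28) * 4 = 32/28
  H: (1/28) * 5 = 5/28
  D: (9/28) * 3 = 27/28
  G: (10/28) * 2 = 20/28
Sum = (32 + 5 + 27 + 20)/28 = 84/28

L = 84/28 = 3.0000 bits/symbol


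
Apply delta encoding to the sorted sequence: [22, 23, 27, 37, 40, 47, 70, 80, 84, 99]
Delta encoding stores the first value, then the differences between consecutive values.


First value: 22
Deltas:
  23 - 22 = 1
  27 - 23 = 4
  37 - 27 = 10
  40 - 37 = 3
  47 - 40 = 7
  70 - 47 = 23
  80 - 70 = 10
  84 - 80 = 4
  99 - 84 = 15


Delta encoded: [22, 1, 4, 10, 3, 7, 23, 10, 4, 15]


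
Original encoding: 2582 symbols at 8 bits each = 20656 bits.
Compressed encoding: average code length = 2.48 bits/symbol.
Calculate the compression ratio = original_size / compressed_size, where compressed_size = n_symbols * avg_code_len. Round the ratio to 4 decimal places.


original_size = n_symbols * orig_bits = 2582 * 8 = 20656 bits
compressed_size = n_symbols * avg_code_len = 2582 * 2.48 = 6403.36 bits
ratio = original_size / compressed_size = 20656 / 6403.36 = 3.2258

Compression ratio = 3.2258


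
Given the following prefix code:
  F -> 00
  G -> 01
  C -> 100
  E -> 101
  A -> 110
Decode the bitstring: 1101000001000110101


Decoding step by step:
Bits 110 -> A
Bits 100 -> C
Bits 00 -> F
Bits 01 -> G
Bits 00 -> F
Bits 01 -> G
Bits 101 -> E
Bits 01 -> G


Decoded message: ACFGFGEG


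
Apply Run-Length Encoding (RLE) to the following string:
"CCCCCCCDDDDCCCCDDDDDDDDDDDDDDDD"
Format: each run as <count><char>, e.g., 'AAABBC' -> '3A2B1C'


Scanning runs left to right:
  i=0: run of 'C' x 7 -> '7C'
  i=7: run of 'D' x 4 -> '4D'
  i=11: run of 'C' x 4 -> '4C'
  i=15: run of 'D' x 16 -> '16D'

RLE = 7C4D4C16D


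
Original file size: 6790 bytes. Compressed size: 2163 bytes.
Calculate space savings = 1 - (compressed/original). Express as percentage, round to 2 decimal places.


ratio = compressed/original = 2163/6790 = 0.318557
savings = 1 - ratio = 1 - 0.318557 = 0.681443
as a percentage: 0.681443 * 100 = 68.14%

Space savings = 1 - 2163/6790 = 68.14%


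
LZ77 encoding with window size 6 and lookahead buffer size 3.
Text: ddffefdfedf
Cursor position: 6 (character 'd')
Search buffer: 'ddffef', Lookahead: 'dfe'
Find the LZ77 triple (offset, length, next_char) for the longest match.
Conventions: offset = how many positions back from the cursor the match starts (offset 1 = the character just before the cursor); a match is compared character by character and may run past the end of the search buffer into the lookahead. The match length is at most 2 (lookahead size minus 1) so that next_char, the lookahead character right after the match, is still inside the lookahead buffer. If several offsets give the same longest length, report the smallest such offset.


Try each offset into the search buffer:
  offset=1 (pos 5, char 'f'): match length 0
  offset=2 (pos 4, char 'e'): match length 0
  offset=3 (pos 3, char 'f'): match length 0
  offset=4 (pos 2, char 'f'): match length 0
  offset=5 (pos 1, char 'd'): match length 2
  offset=6 (pos 0, char 'd'): match length 1
Longest match has length 2 at offset 5.
next_char = character at position 6 + 2 = 8 -> 'e'

Best match: offset=5, length=2 (matching 'df' starting at position 1)
LZ77 triple: (5, 2, 'e')


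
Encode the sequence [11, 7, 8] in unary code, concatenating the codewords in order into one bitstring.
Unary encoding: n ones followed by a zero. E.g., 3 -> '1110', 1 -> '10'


Encode each number as n ones followed by a terminating 0:
  11 -> 111111111110 (12 bits)
  7 -> 11111110 (8 bits)
  8 -> 111111110 (9 bits)
Total length = 12 + 8 + 9 = 29 bits.

Unary([11, 7, 8]) = 11111111111011111110111111110 (29 bits)


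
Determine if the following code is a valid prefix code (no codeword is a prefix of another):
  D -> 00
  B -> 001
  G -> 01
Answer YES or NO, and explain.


Checking each pair (does one codeword prefix another?):
  D='00' vs B='001': prefix -- VIOLATION

NO -- this is NOT a valid prefix code. D (00) is a prefix of B (001).


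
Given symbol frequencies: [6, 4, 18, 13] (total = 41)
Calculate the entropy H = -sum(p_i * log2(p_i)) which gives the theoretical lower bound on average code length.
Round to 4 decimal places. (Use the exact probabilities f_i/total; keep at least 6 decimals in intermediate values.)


Per-symbol terms -p_i * log2(p_i) with p_i = f_i/41:
  p = 6/41 = 0.146341: log2(p) = -2.772590, -p*log2(p) = 0.405745
  p = 4/41 = 0.097561: log2(p) = -3.357552, -p*log2(p) = 0.327566
  p = 18/41 = 0.439024: log2(p) = -1.187627, -p*log2(p) = 0.521397
  p = 13/41 = 0.317073: log2(p) = -1.657112, -p*log2(p) = 0.525426
H = 0.405745 + 0.327566 + 0.521397 + 0.525426 = 1.780134

H = 1.7801 bits/symbol


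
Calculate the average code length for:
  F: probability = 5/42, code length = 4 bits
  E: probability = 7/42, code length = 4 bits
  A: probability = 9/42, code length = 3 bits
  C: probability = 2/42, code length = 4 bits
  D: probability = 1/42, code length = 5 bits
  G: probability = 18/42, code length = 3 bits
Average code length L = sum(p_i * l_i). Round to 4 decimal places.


Weighted contributions p_i * l_i:
  F: (5/42) * 4 = 20/42
  E: (7/42) * 4 = 28/42
  A: (9/42) * 3 = 27/42
  C: (2/42) * 4 = 8/42
  D: (1/42) * 5 = 5/42
  G: (18/42) * 3 = 54/42
Sum = (20 + 28 + 27 + 8 + 5 + 54)/42 = 142/42

L = 142/42 = 3.3810 bits/symbol


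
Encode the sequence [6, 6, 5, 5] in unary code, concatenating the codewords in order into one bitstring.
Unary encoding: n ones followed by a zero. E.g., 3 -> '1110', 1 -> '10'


Encode each number as n ones followed by a terminating 0:
  6 -> 1111110 (7 bits)
  6 -> 1111110 (7 bits)
  5 -> 111110 (6 bits)
  5 -> 111110 (6 bits)
Total length = 7 + 7 + 6 + 6 = 26 bits.

Unary([6, 6, 5, 5]) = 11111101111110111110111110 (26 bits)


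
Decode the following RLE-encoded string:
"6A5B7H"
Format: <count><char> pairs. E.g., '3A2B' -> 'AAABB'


Expanding each <count><char> pair:
  6A -> 'AAAAAA'
  5B -> 'BBBBB'
  7H -> 'HHHHHHH'

Decoded = AAAAAABBBBBHHHHHHH


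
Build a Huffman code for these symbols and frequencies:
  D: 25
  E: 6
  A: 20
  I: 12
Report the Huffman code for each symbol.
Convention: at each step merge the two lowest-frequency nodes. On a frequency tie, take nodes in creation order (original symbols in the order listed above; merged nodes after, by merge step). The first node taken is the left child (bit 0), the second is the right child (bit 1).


Huffman tree construction:
Step 1: Merge E(6) + I(12) = 18
Step 2: Merge (E+I)(18) + A(20) = 38
Step 3: Merge D(25) + ((E+I)+A)(38) = 63
Read each symbol's code off the tree from the root (left child = 0, right child = 1).

Codes:
  D: 0 (length 1)
  E: 100 (length 3)
  A: 11 (length 2)
  I: 101 (length 3)
Average code length: 119/63 = 1.8889 bits/symbol


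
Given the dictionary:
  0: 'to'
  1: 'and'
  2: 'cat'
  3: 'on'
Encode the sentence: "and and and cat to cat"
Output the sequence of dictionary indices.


Look up each word in the dictionary:
  'and' -> 1
  'and' -> 1
  'and' -> 1
  'cat' -> 2
  'to' -> 0
  'cat' -> 2

Encoded: [1, 1, 1, 2, 0, 2]


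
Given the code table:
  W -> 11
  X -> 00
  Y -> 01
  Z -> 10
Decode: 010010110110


Decoding:
01 -> Y
00 -> X
10 -> Z
11 -> W
01 -> Y
10 -> Z


Result: YXZWYZ


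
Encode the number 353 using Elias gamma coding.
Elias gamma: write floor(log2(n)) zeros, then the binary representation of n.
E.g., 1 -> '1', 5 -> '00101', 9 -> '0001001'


num_bits = floor(log2(353)) + 1 = 9
leading_zeros = num_bits - 1 = 8
binary(353) = 101100001

Elias gamma(353) = '00000000' + '101100001' = 00000000101100001 (17 bits)


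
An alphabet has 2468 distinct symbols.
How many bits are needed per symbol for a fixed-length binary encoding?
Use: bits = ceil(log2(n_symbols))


log2(2468) = 11.2691
Bracket: 2^11 = 2048 < 2468 <= 2^12 = 4096
So ceil(log2(2468)) = 12

bits = ceil(log2(2468)) = ceil(11.2691) = 12 bits


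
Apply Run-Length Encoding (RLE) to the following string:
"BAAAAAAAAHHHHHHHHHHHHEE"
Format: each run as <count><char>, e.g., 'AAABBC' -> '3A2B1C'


Scanning runs left to right:
  i=0: run of 'B' x 1 -> '1B'
  i=1: run of 'A' x 8 -> '8A'
  i=9: run of 'H' x 12 -> '12H'
  i=21: run of 'E' x 2 -> '2E'

RLE = 1B8A12H2E


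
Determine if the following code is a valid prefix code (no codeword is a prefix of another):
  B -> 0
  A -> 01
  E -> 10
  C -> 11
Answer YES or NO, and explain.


Checking each pair (does one codeword prefix another?):
  B='0' vs A='01': prefix -- VIOLATION

NO -- this is NOT a valid prefix code. B (0) is a prefix of A (01).


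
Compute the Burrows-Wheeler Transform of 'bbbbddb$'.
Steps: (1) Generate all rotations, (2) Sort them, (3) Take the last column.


Rotations (sorted):
  0: $bbbbddb -> last char: b
  1: b$bbbbdd -> last char: d
  2: bbbbddb$ -> last char: $
  3: bbbddb$b -> last char: b
  4: bbddb$bb -> last char: b
  5: bddb$bbb -> last char: b
  6: db$bbbbd -> last char: d
  7: ddb$bbbb -> last char: b


BWT = bd$bbbdb


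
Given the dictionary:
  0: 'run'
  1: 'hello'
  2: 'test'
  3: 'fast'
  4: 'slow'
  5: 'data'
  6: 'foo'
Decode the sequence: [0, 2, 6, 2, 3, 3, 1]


Look up each index in the dictionary:
  0 -> 'run'
  2 -> 'test'
  6 -> 'foo'
  2 -> 'test'
  3 -> 'fast'
  3 -> 'fast'
  1 -> 'hello'

Decoded: "run test foo test fast fast hello"


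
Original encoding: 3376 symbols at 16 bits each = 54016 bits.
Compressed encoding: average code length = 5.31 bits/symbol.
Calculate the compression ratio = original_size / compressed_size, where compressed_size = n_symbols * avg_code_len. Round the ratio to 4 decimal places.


original_size = n_symbols * orig_bits = 3376 * 16 = 54016 bits
compressed_size = n_symbols * avg_code_len = 3376 * 5.31 = 17926.56 bits
ratio = original_size / compressed_size = 54016 / 17926.56 = 3.0132

Compression ratio = 3.0132


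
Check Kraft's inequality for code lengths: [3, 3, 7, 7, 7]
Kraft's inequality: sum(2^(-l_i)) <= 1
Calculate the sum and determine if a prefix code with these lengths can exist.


Sum = 2^(-3) + 2^(-3) + 2^(-7) + 2^(-7) + 2^(-7)
    = 0.125 + 0.125 + 0.0078125 + 0.0078125 + 0.0078125
    = 35/128 = 0.2734375
Since 0.2734375 <= 1, Kraft's inequality IS satisfied.
A prefix code with these lengths CAN exist.

Kraft sum = 0.2734375. Satisfied.


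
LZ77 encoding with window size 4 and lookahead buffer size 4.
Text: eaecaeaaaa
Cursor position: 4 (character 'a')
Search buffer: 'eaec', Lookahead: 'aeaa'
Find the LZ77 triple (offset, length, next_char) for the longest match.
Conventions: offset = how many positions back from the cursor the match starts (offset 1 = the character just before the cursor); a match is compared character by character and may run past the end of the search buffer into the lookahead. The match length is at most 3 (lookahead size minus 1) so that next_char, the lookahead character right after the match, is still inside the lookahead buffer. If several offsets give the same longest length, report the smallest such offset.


Try each offset into the search buffer:
  offset=1 (pos 3, char 'c'): match length 0
  offset=2 (pos 2, char 'e'): match length 0
  offset=3 (pos 1, char 'a'): match length 2
  offset=4 (pos 0, char 'e'): match length 0
Longest match has length 2 at offset 3.
next_char = character at position 4 + 2 = 6 -> 'a'

Best match: offset=3, length=2 (matching 'ae' starting at position 1)
LZ77 triple: (3, 2, 'a')


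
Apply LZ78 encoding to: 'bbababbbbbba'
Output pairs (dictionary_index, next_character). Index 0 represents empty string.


LZ78 encoding steps:
Dictionary: {0: ''}
Step 1: w='' (idx 0), next='b' -> output (0, 'b'), add 'b' as idx 1
Step 2: w='b' (idx 1), next='a' -> output (1, 'a'), add 'ba' as idx 2
Step 3: w='ba' (idx 2), next='b' -> output (2, 'b'), add 'bab' as idx 3
Step 4: w='b' (idx 1), next='b' -> output (1, 'b'), add 'bb' as idx 4
Step 5: w='bb' (idx 4), next='b' -> output (4, 'b'), add 'bbb' as idx 5
Step 6: w='' (idx 0), next='a' -> output (0, 'a'), add 'a' as idx 6


Encoded: [(0, 'b'), (1, 'a'), (2, 'b'), (1, 'b'), (4, 'b'), (0, 'a')]


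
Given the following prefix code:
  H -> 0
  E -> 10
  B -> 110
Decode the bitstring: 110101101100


Decoding step by step:
Bits 110 -> B
Bits 10 -> E
Bits 110 -> B
Bits 110 -> B
Bits 0 -> H


Decoded message: BEBBH


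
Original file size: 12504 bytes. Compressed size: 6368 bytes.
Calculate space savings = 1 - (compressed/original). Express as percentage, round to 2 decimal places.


ratio = compressed/original = 6368/12504 = 0.509277
savings = 1 - ratio = 1 - 0.509277 = 0.490723
as a percentage: 0.490723 * 100 = 49.07%

Space savings = 1 - 6368/12504 = 49.07%


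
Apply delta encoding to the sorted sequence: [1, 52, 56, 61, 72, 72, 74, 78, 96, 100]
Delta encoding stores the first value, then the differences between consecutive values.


First value: 1
Deltas:
  52 - 1 = 51
  56 - 52 = 4
  61 - 56 = 5
  72 - 61 = 11
  72 - 72 = 0
  74 - 72 = 2
  78 - 74 = 4
  96 - 78 = 18
  100 - 96 = 4


Delta encoded: [1, 51, 4, 5, 11, 0, 2, 4, 18, 4]


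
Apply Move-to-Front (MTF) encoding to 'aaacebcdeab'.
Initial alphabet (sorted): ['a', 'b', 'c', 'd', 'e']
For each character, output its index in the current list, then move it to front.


MTF encoding:
'a': index 0 in ['a', 'b', 'c', 'd', 'e'] -> ['a', 'b', 'c', 'd', 'e']
'a': index 0 in ['a', 'b', 'c', 'd', 'e'] -> ['a', 'b', 'c', 'd', 'e']
'a': index 0 in ['a', 'b', 'c', 'd', 'e'] -> ['a', 'b', 'c', 'd', 'e']
'c': index 2 in ['a', 'b', 'c', 'd', 'e'] -> ['c', 'a', 'b', 'd', 'e']
'e': index 4 in ['c', 'a', 'b', 'd', 'e'] -> ['e', 'c', 'a', 'b', 'd']
'b': index 3 in ['e', 'c', 'a', 'b', 'd'] -> ['b', 'e', 'c', 'a', 'd']
'c': index 2 in ['b', 'e', 'c', 'a', 'd'] -> ['c', 'b', 'e', 'a', 'd']
'd': index 4 in ['c', 'b', 'e', 'a', 'd'] -> ['d', 'c', 'b', 'e', 'a']
'e': index 3 in ['d', 'c', 'b', 'e', 'a'] -> ['e', 'd', 'c', 'b', 'a']
'a': index 4 in ['e', 'd', 'c', 'b', 'a'] -> ['a', 'e', 'd', 'c', 'b']
'b': index 4 in ['a', 'e', 'd', 'c', 'b'] -> ['b', 'a', 'e', 'd', 'c']


Output: [0, 0, 0, 2, 4, 3, 2, 4, 3, 4, 4]


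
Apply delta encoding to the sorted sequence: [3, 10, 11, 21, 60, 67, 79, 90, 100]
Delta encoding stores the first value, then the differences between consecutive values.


First value: 3
Deltas:
  10 - 3 = 7
  11 - 10 = 1
  21 - 11 = 10
  60 - 21 = 39
  67 - 60 = 7
  79 - 67 = 12
  90 - 79 = 11
  100 - 90 = 10


Delta encoded: [3, 7, 1, 10, 39, 7, 12, 11, 10]


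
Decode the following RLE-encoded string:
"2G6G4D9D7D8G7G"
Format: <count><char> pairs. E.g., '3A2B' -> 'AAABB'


Expanding each <count><char> pair:
  2G -> 'GG'
  6G -> 'GGGGGG'
  4D -> 'DDDD'
  9D -> 'DDDDDDDDD'
  7D -> 'DDDDDDD'
  8G -> 'GGGGGGGG'
  7G -> 'GGGGGGG'

Decoded = GGGGGGGGDDDDDDDDDDDDDDDDDDDDGGGGGGGGGGGGGGG


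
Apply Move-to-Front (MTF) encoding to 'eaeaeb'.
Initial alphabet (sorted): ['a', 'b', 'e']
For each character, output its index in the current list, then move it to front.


MTF encoding:
'e': index 2 in ['a', 'b', 'e'] -> ['e', 'a', 'b']
'a': index 1 in ['e', 'a', 'b'] -> ['a', 'e', 'b']
'e': index 1 in ['a', 'e', 'b'] -> ['e', 'a', 'b']
'a': index 1 in ['e', 'a', 'b'] -> ['a', 'e', 'b']
'e': index 1 in ['a', 'e', 'b'] -> ['e', 'a', 'b']
'b': index 2 in ['e', 'a', 'b'] -> ['b', 'e', 'a']


Output: [2, 1, 1, 1, 1, 2]


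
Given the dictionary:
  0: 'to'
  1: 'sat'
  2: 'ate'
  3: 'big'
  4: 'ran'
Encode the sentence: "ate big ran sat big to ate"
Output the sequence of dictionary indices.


Look up each word in the dictionary:
  'ate' -> 2
  'big' -> 3
  'ran' -> 4
  'sat' -> 1
  'big' -> 3
  'to' -> 0
  'ate' -> 2

Encoded: [2, 3, 4, 1, 3, 0, 2]


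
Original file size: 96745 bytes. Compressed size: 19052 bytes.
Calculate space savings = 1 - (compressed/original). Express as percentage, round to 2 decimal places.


ratio = compressed/original = 19052/96745 = 0.19693
savings = 1 - ratio = 1 - 0.19693 = 0.80307
as a percentage: 0.80307 * 100 = 80.31%

Space savings = 1 - 19052/96745 = 80.31%


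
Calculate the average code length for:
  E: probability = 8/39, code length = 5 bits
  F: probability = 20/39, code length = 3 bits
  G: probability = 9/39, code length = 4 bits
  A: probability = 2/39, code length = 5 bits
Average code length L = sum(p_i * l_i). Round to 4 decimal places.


Weighted contributions p_i * l_i:
  E: (8/39) * 5 = 40/39
  F: (20/39) * 3 = 60/39
  G: (9/39) * 4 = 36/39
  A: (2/39) * 5 = 10/39
Sum = (40 + 60 + 36 + 10)/39 = 146/39

L = 146/39 = 3.7436 bits/symbol


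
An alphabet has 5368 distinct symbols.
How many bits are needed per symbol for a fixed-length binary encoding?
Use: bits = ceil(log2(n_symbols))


log2(5368) = 12.3902
Bracket: 2^12 = 4096 < 5368 <= 2^13 = 8192
So ceil(log2(5368)) = 13

bits = ceil(log2(5368)) = ceil(12.3902) = 13 bits


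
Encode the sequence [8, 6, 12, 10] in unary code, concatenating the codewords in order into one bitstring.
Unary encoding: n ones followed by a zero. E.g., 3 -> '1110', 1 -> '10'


Encode each number as n ones followed by a terminating 0:
  8 -> 111111110 (9 bits)
  6 -> 1111110 (7 bits)
  12 -> 1111111111110 (13 bits)
  10 -> 11111111110 (11 bits)
Total length = 9 + 7 + 13 + 11 = 40 bits.

Unary([8, 6, 12, 10]) = 1111111101111110111111111111011111111110 (40 bits)


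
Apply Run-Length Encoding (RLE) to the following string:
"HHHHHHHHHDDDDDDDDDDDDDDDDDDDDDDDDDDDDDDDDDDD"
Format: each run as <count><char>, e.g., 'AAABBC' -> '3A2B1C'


Scanning runs left to right:
  i=0: run of 'H' x 9 -> '9H'
  i=9: run of 'D' x 35 -> '35D'

RLE = 9H35D


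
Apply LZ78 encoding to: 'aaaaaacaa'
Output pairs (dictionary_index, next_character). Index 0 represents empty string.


LZ78 encoding steps:
Dictionary: {0: ''}
Step 1: w='' (idx 0), next='a' -> output (0, 'a'), add 'a' as idx 1
Step 2: w='a' (idx 1), next='a' -> output (1, 'a'), add 'aa' as idx 2
Step 3: w='aa' (idx 2), next='a' -> output (2, 'a'), add 'aaa' as idx 3
Step 4: w='' (idx 0), next='c' -> output (0, 'c'), add 'c' as idx 4
Step 5: w='aa' (idx 2), end of input -> output (2, '')


Encoded: [(0, 'a'), (1, 'a'), (2, 'a'), (0, 'c'), (2, '')]


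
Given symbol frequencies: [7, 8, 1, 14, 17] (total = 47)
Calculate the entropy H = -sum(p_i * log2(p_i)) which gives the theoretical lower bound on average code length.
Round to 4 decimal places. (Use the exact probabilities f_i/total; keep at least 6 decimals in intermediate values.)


Per-symbol terms -p_i * log2(p_i) with p_i = f_i/47:
  p = 7/47 = 0.148936: log2(p) = -2.747234, -p*log2(p) = 0.409163
  p = 8/47 = 0.170213: log2(p) = -2.554589, -p*log2(p) = 0.434824
  p = 1/47 = 0.021277: log2(p) = -5.554589, -p*log2(p) = 0.118183
  p = 14/47 = 0.297872: log2(p) = -1.747234, -p*log2(p) = 0.520453
  p = 17/47 = 0.361702: log2(p) = -1.467126, -p*log2(p) = 0.530663
H = 0.409163 + 0.434824 + 0.118183 + 0.520453 + 0.530663 = 2.013286

H = 2.0133 bits/symbol


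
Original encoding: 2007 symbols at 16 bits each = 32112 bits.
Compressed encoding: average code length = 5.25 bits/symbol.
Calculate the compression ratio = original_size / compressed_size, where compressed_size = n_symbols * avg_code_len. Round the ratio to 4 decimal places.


original_size = n_symbols * orig_bits = 2007 * 16 = 32112 bits
compressed_size = n_symbols * avg_code_len = 2007 * 5.25 = 10536.75 bits
ratio = original_size / compressed_size = 32112 / 10536.75 = 3.0476

Compression ratio = 3.0476


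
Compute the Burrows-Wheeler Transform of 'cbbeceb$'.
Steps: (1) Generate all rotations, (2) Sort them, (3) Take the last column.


Rotations (sorted):
  0: $cbbeceb -> last char: b
  1: b$cbbece -> last char: e
  2: bbeceb$c -> last char: c
  3: beceb$cb -> last char: b
  4: cbbeceb$ -> last char: $
  5: ceb$cbbe -> last char: e
  6: eb$cbbec -> last char: c
  7: eceb$cbb -> last char: b


BWT = becb$ecb


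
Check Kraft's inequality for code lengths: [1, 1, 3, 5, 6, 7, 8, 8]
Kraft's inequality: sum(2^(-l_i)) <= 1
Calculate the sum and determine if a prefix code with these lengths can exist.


Sum = 2^(-1) + 2^(-1) + 2^(-3) + 2^(-5) + 2^(-6) + 2^(-7) + 2^(-8) + 2^(-8)
    = 0.5 + 0.5 + 0.125 + 0.03125 + 0.015625 + 0.0078125 + 0.00390625 + 0.00390625
    = 304/256 = 1.1875
Since 1.1875 > 1, Kraft's inequality is NOT satisfied.
A prefix code with these lengths CANNOT exist.

Kraft sum = 1.1875. Not satisfied.


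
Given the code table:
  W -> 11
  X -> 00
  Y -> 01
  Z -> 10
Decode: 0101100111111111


Decoding:
01 -> Y
01 -> Y
10 -> Z
01 -> Y
11 -> W
11 -> W
11 -> W
11 -> W


Result: YYZYWWWW


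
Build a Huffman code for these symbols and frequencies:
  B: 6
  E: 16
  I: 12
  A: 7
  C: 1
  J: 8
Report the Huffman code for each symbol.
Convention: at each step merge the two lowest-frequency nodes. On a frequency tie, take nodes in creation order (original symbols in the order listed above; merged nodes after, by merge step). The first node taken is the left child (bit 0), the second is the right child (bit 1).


Huffman tree construction:
Step 1: Merge C(1) + B(6) = 7
Step 2: Merge A(7) + (C+B)(7) = 14
Step 3: Merge J(8) + I(12) = 20
Step 4: Merge (A+(C+B))(14) + E(16) = 30
Step 5: Merge (J+I)(20) + ((A+(C+B))+E)(30) = 50
Read each symbol's code off the tree from the root (left child = 0, right child = 1).

Codes:
  B: 1011 (length 4)
  E: 11 (length 2)
  I: 01 (length 2)
  A: 100 (length 3)
  C: 1010 (length 4)
  J: 00 (length 2)
Average code length: 121/50 = 2.4200 bits/symbol


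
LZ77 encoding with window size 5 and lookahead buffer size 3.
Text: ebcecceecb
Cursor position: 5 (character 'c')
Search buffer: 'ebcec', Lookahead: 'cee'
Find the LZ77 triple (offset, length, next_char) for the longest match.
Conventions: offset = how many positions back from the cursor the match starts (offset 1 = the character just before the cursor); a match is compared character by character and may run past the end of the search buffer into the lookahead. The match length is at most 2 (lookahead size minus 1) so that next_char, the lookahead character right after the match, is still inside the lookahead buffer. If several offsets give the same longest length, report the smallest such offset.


Try each offset into the search buffer:
  offset=1 (pos 4, char 'c'): match length 1
  offset=2 (pos 3, char 'e'): match length 0
  offset=3 (pos 2, char 'c'): match length 2
  offset=4 (pos 1, char 'b'): match length 0
  offset=5 (pos 0, char 'e'): match length 0
Longest match has length 2 at offset 3.
next_char = character at position 5 + 2 = 7 -> 'e'

Best match: offset=3, length=2 (matching 'ce' starting at position 2)
LZ77 triple: (3, 2, 'e')


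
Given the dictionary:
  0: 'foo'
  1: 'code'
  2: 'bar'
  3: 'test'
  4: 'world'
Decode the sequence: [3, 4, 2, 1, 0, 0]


Look up each index in the dictionary:
  3 -> 'test'
  4 -> 'world'
  2 -> 'bar'
  1 -> 'code'
  0 -> 'foo'
  0 -> 'foo'

Decoded: "test world bar code foo foo"


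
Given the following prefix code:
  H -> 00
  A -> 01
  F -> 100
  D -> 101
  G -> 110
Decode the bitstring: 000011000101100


Decoding step by step:
Bits 00 -> H
Bits 00 -> H
Bits 110 -> G
Bits 00 -> H
Bits 101 -> D
Bits 100 -> F


Decoded message: HHGHDF


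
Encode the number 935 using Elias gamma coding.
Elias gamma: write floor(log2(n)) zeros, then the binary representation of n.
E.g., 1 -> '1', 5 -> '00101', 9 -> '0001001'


num_bits = floor(log2(935)) + 1 = 10
leading_zeros = num_bits - 1 = 9
binary(935) = 1110100111

Elias gamma(935) = '000000000' + '1110100111' = 0000000001110100111 (19 bits)


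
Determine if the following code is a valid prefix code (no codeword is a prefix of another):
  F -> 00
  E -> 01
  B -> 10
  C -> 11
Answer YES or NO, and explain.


Checking each pair (does one codeword prefix another?):
  F='00' vs E='01': no prefix
  F='00' vs B='10': no prefix
  F='00' vs C='11': no prefix
  E='01' vs F='00': no prefix
  E='01' vs B='10': no prefix
  E='01' vs C='11': no prefix
  B='10' vs F='00': no prefix
  B='10' vs E='01': no prefix
  B='10' vs C='11': no prefix
  C='11' vs F='00': no prefix
  C='11' vs E='01': no prefix
  C='11' vs B='10': no prefix
No violation found over all pairs.

YES -- this is a valid prefix code. No codeword is a prefix of any other codeword.


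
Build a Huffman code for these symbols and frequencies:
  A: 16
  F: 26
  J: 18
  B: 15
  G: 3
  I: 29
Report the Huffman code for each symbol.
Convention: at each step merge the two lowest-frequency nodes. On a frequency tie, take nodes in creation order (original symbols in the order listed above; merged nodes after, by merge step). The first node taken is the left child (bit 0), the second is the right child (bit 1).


Huffman tree construction:
Step 1: Merge G(3) + B(15) = 18
Step 2: Merge A(16) + J(18) = 34
Step 3: Merge (G+B)(18) + F(26) = 44
Step 4: Merge I(29) + (A+J)(34) = 63
Step 5: Merge ((G+B)+F)(44) + (I+(A+J))(63) = 107
Read each symbol's code off the tree from the root (left child = 0, right child = 1).

Codes:
  A: 110 (length 3)
  F: 01 (length 2)
  J: 111 (length 3)
  B: 001 (length 3)
  G: 000 (length 3)
  I: 10 (length 2)
Average code length: 266/107 = 2.4860 bits/symbol


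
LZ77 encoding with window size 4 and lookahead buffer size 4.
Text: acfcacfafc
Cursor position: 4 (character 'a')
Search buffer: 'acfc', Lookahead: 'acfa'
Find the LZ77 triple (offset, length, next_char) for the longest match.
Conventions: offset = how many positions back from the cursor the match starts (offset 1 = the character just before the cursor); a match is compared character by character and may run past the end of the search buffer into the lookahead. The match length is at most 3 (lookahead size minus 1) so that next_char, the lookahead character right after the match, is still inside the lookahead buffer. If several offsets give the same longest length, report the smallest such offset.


Try each offset into the search buffer:
  offset=1 (pos 3, char 'c'): match length 0
  offset=2 (pos 2, char 'f'): match length 0
  offset=3 (pos 1, char 'c'): match length 0
  offset=4 (pos 0, char 'a'): match length 3
Longest match has length 3 at offset 4.
next_char = character at position 4 + 3 = 7 -> 'a'

Best match: offset=4, length=3 (matching 'acf' starting at position 0)
LZ77 triple: (4, 3, 'a')


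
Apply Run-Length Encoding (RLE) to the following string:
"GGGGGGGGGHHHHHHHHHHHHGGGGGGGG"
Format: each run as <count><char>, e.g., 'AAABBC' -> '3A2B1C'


Scanning runs left to right:
  i=0: run of 'G' x 9 -> '9G'
  i=9: run of 'H' x 12 -> '12H'
  i=21: run of 'G' x 8 -> '8G'

RLE = 9G12H8G


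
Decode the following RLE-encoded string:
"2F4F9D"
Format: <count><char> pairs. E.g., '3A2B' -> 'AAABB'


Expanding each <count><char> pair:
  2F -> 'FF'
  4F -> 'FFFF'
  9D -> 'DDDDDDDDD'

Decoded = FFFFFFDDDDDDDDD


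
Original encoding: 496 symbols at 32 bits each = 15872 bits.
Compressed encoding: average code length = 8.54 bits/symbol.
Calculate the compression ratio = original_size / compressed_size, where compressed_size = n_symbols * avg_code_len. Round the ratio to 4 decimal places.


original_size = n_symbols * orig_bits = 496 * 32 = 15872 bits
compressed_size = n_symbols * avg_code_len = 496 * 8.54 = 4235.84 bits
ratio = original_size / compressed_size = 15872 / 4235.84 = 3.7471

Compression ratio = 3.7471


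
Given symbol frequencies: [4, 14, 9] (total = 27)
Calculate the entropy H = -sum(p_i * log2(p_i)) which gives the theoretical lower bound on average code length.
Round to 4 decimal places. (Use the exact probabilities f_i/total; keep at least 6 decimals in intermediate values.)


Per-symbol terms -p_i * log2(p_i) with p_i = f_i/27:
  p = 4/27 = 0.148148: log2(p) = -2.754888, -p*log2(p) = 0.408131
  p = 14/27 = 0.518519: log2(p) = -0.947533, -p*log2(p) = 0.491313
  p = 9/27 = 0.333333: log2(p) = -1.584963, -p*log2(p) = 0.528321
H = 0.408131 + 0.491313 + 0.528321 = 1.427765

H = 1.4278 bits/symbol


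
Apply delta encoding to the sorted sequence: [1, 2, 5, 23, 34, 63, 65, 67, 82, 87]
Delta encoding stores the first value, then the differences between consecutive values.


First value: 1
Deltas:
  2 - 1 = 1
  5 - 2 = 3
  23 - 5 = 18
  34 - 23 = 11
  63 - 34 = 29
  65 - 63 = 2
  67 - 65 = 2
  82 - 67 = 15
  87 - 82 = 5


Delta encoded: [1, 1, 3, 18, 11, 29, 2, 2, 15, 5]


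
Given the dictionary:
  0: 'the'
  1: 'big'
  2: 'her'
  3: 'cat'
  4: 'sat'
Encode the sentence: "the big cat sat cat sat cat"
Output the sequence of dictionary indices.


Look up each word in the dictionary:
  'the' -> 0
  'big' -> 1
  'cat' -> 3
  'sat' -> 4
  'cat' -> 3
  'sat' -> 4
  'cat' -> 3

Encoded: [0, 1, 3, 4, 3, 4, 3]


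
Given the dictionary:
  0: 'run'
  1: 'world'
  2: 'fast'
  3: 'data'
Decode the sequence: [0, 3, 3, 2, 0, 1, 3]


Look up each index in the dictionary:
  0 -> 'run'
  3 -> 'data'
  3 -> 'data'
  2 -> 'fast'
  0 -> 'run'
  1 -> 'world'
  3 -> 'data'

Decoded: "run data data fast run world data"


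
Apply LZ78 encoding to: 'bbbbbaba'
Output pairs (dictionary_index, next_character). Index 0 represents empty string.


LZ78 encoding steps:
Dictionary: {0: ''}
Step 1: w='' (idx 0), next='b' -> output (0, 'b'), add 'b' as idx 1
Step 2: w='b' (idx 1), next='b' -> output (1, 'b'), add 'bb' as idx 2
Step 3: w='bb' (idx 2), next='a' -> output (2, 'a'), add 'bba' as idx 3
Step 4: w='b' (idx 1), next='a' -> output (1, 'a'), add 'ba' as idx 4


Encoded: [(0, 'b'), (1, 'b'), (2, 'a'), (1, 'a')]


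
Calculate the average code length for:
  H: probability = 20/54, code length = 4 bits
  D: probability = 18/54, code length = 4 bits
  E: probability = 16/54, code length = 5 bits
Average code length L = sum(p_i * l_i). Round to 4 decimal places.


Weighted contributions p_i * l_i:
  H: (20/54) * 4 = 80/54
  D: (18/54) * 4 = 72/54
  E: (16/54) * 5 = 80/54
Sum = (80 + 72 + 80)/54 = 232/54

L = 232/54 = 4.2963 bits/symbol


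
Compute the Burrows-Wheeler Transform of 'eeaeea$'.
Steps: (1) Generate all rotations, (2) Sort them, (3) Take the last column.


Rotations (sorted):
  0: $eeaeea -> last char: a
  1: a$eeaee -> last char: e
  2: aeea$ee -> last char: e
  3: ea$eeae -> last char: e
  4: eaeea$e -> last char: e
  5: eea$eea -> last char: a
  6: eeaeea$ -> last char: $


BWT = aeeeea$


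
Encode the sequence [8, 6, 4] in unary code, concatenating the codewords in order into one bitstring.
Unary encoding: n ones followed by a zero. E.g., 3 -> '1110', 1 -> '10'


Encode each number as n ones followed by a terminating 0:
  8 -> 111111110 (9 bits)
  6 -> 1111110 (7 bits)
  4 -> 11110 (5 bits)
Total length = 9 + 7 + 5 = 21 bits.

Unary([8, 6, 4]) = 111111110111111011110 (21 bits)


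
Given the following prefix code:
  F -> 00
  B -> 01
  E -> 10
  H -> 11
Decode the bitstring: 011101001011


Decoding step by step:
Bits 01 -> B
Bits 11 -> H
Bits 01 -> B
Bits 00 -> F
Bits 10 -> E
Bits 11 -> H


Decoded message: BHBFEH


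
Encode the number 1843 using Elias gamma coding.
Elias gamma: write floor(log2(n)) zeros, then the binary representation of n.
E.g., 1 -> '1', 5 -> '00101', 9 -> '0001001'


num_bits = floor(log2(1843)) + 1 = 11
leading_zeros = num_bits - 1 = 10
binary(1843) = 11100110011

Elias gamma(1843) = '0000000000' + '11100110011' = 000000000011100110011 (21 bits)


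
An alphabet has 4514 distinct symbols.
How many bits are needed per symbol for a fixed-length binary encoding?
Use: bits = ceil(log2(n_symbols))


log2(4514) = 12.1402
Bracket: 2^12 = 4096 < 4514 <= 2^13 = 8192
So ceil(log2(4514)) = 13

bits = ceil(log2(4514)) = ceil(12.1402) = 13 bits


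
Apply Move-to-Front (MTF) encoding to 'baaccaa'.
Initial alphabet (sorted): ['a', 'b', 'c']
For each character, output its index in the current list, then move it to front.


MTF encoding:
'b': index 1 in ['a', 'b', 'c'] -> ['b', 'a', 'c']
'a': index 1 in ['b', 'a', 'c'] -> ['a', 'b', 'c']
'a': index 0 in ['a', 'b', 'c'] -> ['a', 'b', 'c']
'c': index 2 in ['a', 'b', 'c'] -> ['c', 'a', 'b']
'c': index 0 in ['c', 'a', 'b'] -> ['c', 'a', 'b']
'a': index 1 in ['c', 'a', 'b'] -> ['a', 'c', 'b']
'a': index 0 in ['a', 'c', 'b'] -> ['a', 'c', 'b']


Output: [1, 1, 0, 2, 0, 1, 0]


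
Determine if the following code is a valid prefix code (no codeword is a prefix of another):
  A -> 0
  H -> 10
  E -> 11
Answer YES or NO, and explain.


Checking each pair (does one codeword prefix another?):
  A='0' vs H='10': no prefix
  A='0' vs E='11': no prefix
  H='10' vs A='0': no prefix
  H='10' vs E='11': no prefix
  E='11' vs A='0': no prefix
  E='11' vs H='10': no prefix
No violation found over all pairs.

YES -- this is a valid prefix code. No codeword is a prefix of any other codeword.


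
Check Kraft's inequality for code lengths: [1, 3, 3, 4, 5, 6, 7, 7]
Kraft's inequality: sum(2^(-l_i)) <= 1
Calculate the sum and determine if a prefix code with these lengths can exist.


Sum = 2^(-1) + 2^(-3) + 2^(-3) + 2^(-4) + 2^(-5) + 2^(-6) + 2^(-7) + 2^(-7)
    = 0.5 + 0.125 + 0.125 + 0.0625 + 0.03125 + 0.015625 + 0.0078125 + 0.0078125
    = 112/128 = 0.875
Since 0.875 <= 1, Kraft's inequality IS satisfied.
A prefix code with these lengths CAN exist.

Kraft sum = 0.875. Satisfied.


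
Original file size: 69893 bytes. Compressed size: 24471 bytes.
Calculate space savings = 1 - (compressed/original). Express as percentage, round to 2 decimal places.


ratio = compressed/original = 24471/69893 = 0.350121
savings = 1 - ratio = 1 - 0.350121 = 0.649879
as a percentage: 0.649879 * 100 = 64.99%

Space savings = 1 - 24471/69893 = 64.99%


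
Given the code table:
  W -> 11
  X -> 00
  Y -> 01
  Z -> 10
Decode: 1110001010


Decoding:
11 -> W
10 -> Z
00 -> X
10 -> Z
10 -> Z


Result: WZXZZ


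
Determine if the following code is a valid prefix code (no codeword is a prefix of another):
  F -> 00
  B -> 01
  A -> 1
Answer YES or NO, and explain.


Checking each pair (does one codeword prefix another?):
  F='00' vs B='01': no prefix
  F='00' vs A='1': no prefix
  B='01' vs F='00': no prefix
  B='01' vs A='1': no prefix
  A='1' vs F='00': no prefix
  A='1' vs B='01': no prefix
No violation found over all pairs.

YES -- this is a valid prefix code. No codeword is a prefix of any other codeword.


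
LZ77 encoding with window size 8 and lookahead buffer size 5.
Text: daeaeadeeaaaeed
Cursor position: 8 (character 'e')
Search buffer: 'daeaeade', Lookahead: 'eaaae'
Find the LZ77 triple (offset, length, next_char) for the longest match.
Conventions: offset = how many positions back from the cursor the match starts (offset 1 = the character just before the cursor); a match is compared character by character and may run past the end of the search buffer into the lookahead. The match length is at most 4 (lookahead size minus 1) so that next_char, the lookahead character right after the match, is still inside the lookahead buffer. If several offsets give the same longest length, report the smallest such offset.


Try each offset into the search buffer:
  offset=1 (pos 7, char 'e'): match length 1
  offset=2 (pos 6, char 'd'): match length 0
  offset=3 (pos 5, char 'a'): match length 0
  offset=4 (pos 4, char 'e'): match length 2
  offset=5 (pos 3, char 'a'): match length 0
  offset=6 (pos 2, char 'e'): match length 2
  offset=7 (pos 1, char 'a'): match length 0
  offset=8 (pos 0, char 'd'): match length 0
Longest match has length 2, found at offsets 4, 6; take the smallest, offset 4.
next_char = character at position 8 + 2 = 10 -> 'a'

Best match: offset=4, length=2 (matching 'ea' starting at position 4)
LZ77 triple: (4, 2, 'a')


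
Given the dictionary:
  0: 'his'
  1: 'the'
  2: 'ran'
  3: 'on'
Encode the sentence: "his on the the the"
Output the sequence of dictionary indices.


Look up each word in the dictionary:
  'his' -> 0
  'on' -> 3
  'the' -> 1
  'the' -> 1
  'the' -> 1

Encoded: [0, 3, 1, 1, 1]


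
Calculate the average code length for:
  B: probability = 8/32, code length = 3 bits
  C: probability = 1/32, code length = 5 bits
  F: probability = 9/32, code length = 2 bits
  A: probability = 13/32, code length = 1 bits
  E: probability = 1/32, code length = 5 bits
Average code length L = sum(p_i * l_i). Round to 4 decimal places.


Weighted contributions p_i * l_i:
  B: (8/32) * 3 = 24/32
  C: (1/32) * 5 = 5/32
  F: (9/32) * 2 = 18/32
  A: (13/32) * 1 = 13/32
  E: (1/32) * 5 = 5/32
Sum = (24 + 5 + 18 + 13 + 5)/32 = 65/32

L = 65/32 = 2.0313 bits/symbol
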